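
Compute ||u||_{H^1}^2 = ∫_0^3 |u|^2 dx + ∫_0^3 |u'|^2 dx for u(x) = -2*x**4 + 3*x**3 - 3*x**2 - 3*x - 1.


||u||_{H^1}^2 = 1037199/70

The H^1 norm (squared) on an interval (0, L) is
  ||u||_{H^1}^2 = ∫_0^L u(x)^2 dx + ∫_0^L u'(x)^2 dx.
Compute u'(x) = -8*x**3 + 9*x**2 - 6*x - 3.
Then u(x)^2 = 4*x**8 - 12*x**7 + 21*x**6 - 6*x**5 - 5*x**4 + 12*x**3 + 15*x**2 + 6*x + 1 and u'(x)^2 = 64*x**6 - 144*x**5 + 177*x**4 - 60*x**3 - 18*x**2 + 36*x + 9.
Integrate each monomial from 0 to 3 using ∫_0^3 c·x^n dx = c·3^(n+1)/(n+1):
  ∫_0^3 u(x)^2 dx = ∫_0^3 (4*x^8 - 12*x^7 + 21*x^6 - 6*x^5 - 5*x^4 + 12*x^3 + 15*x^2 + 6*x + 1) dx. Term by term:
    ∫_0^3 4*x^8 dx = 8748;  ∫_0^3 -12*x^7 dx = -19683/2;  ∫_0^3 21*x^6 dx = 6561;
    ∫_0^3 -6*x^5 dx = -729;  ∫_0^3 -5*x^4 dx = -243;  ∫_0^3 12*x^3 dx = 243;
    ∫_0^3 15*x^2 dx = 135;  ∫_0^3 6*x dx = 27;  ∫_0^3 1 dx = 3.
  Sum: 8748 − 19683/2 + 6561 − 729 − 243 + 243 + 135 + 27 + 3 = 9807/2.
  ∫_0^3 u'(x)^2 dx = ∫_0^3 (64*x^6 - 144*x^5 + 177*x^4 - 60*x^3 - 18*x^2 + 36*x + 9) dx. Term by term:
    ∫_0^3 64*x^6 dx = 139968/7;  ∫_0^3 -144*x^5 dx = -17496;  ∫_0^3 177*x^4 dx = 43011/5;
    ∫_0^3 -60*x^3 dx = -1215;  ∫_0^3 -18*x^2 dx = -162;  ∫_0^3 36*x dx = 162;
    ∫_0^3 9 dx = 27.
  Sum: 139968/7 − 17496 + 43011/5 − 1215 − 162 + 162 + 27 = 346977/35.
Adding: ||u||_{H^1}^2 = 9807/2 + 346977/35 = 1037199/70.


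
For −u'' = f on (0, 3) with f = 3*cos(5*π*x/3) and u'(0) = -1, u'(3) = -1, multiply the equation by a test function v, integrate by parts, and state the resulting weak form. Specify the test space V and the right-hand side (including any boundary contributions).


V = H^1(0, 3) (v unrestricted at boundary; u is determined up to an additive constant); weak form: ∫_0^3 u'v' dx = ∫_0^3 (3*cos(5*π*x/3)) v dx − v(3) + v(0) for all v ∈ V.

Multiply both sides by a test function v and integrate from 0 to 3:
  ∫_0^3 −u''(x) v(x) dx = ∫_0^3 f(x) v(x) dx.
Integrate the LHS by parts once:
  ∫_0^3 −u'' v dx = −[u'(x) v(x)]_0^3 + ∫_0^3 u'(x) v'(x) dx.
Thus ∫_0^3 u'(x) v'(x) dx = ∫_0^3 f(x) v(x) dx + [u'(x) v(x)]_0^3.
Choose V so that boundary terms are either known or forced to vanish.
u has inhomogeneous Neumann u'(0) = -1, u'(3) = -1. [u' v]_0^3 = (-1)·v(3) − (-1)·v(0) = − v(3) + v(0). Take V = H^1(0, 3); boundary term becomes part of RHS.
Weak formulation: find u (satisfying any essential BC) such that ∫_0^3 u'(x) v'(x) dx = ∫_0^3 f v dx − v(3) + v(0) for all v ∈ V (Neumann data are natural BCs: they enter the RHS as boundary terms).
Substituting f(x) = 3*cos(5*π*x/3), the right-hand side is ∫_0^3 (3*cos(5*π*x/3)) v dx − v(3) + v(0).
Compatibility check (pure Neumann): taking v ≡ 1 ∈ V gives 0 = ∫_0^3 f dx + (-1) − (-1), i.e. ∫_0^3 f dx must equal u'(0) − u'(3) = 0. Indeed ∫_0^3 (3*cos(5*π*x/3)) dx = 0, so the data are compatible. The solution is then unique only up to an additive constant (fix it e.g. by requiring ∫_0^3 u dx = 0).


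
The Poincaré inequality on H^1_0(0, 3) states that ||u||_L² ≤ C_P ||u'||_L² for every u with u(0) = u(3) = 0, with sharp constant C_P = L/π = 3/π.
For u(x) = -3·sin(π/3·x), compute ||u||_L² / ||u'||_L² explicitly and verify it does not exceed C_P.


||u||_L² / ||u'||_L² = 3/π = C_P.

u(x) = -3·sin(π/3·x), so u'(x) = -π*cos(π*x/3).
Writing u(x) = A·sin(kπx/L) with A = -3 and k = 1, use ∫_0^L sin²(kπx/L) dx = L/2 and ∫_0^L cos²(kπx/L) dx = L/2.
u² = 9·sin²(π/3·x) and (u')² = π^2·cos²(π/3·x), and each of sin², cos² integrates to L/2 = 3/2 over (0, 3).
∫_0^3 u² dx = 27/2, so ||u||_L² = 3*sqrt(6)/2.
∫_0^3 (u')² dx = 3*π^2/2, so ||u'||_L² = sqrt(6)*π/2.
Ratio ||u||_L² / ||u'||_L² = 3/π.
Sharp Poincaré constant on H^1_0(0, 3) is C_P = L/π = 3/π, achieved by sin(π/3·x).
This is the k = 1 eigenfunction (up to amplitude), so the ratio equals the sharp Poincaré constant exactly.


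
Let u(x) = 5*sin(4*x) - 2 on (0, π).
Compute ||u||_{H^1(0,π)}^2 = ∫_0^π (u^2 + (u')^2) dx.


||u||_{H^1(0,π)}^2 = 433*π/2

u'(x) = 20*cos(4*x).
Expand u² and (u')² and integrate term by term on (0, π), using: for integers n ≥ 1, ∫_0^π sin²(nx) dx = ∫_0^π cos²(nx) dx = π/2; for n ≠ n', ∫_0^π sin(nx)sin(n'x) dx = ∫_0^π cos(nx)cos(n'x) dx = 0; and by product-to-sum, ∫_0^π sin(nx)cos(n'x) dx = ½∫_0^π [sin((n+n')x) + sin((n−n')x)] dx, which is 0 when n+n' is even and 2n/(n²−n'²) when n+n' is odd (it need not vanish on (0, π)). For the constant mode: ∫_0^π 1 dx = π, ∫_0^π cos(nx) dx = 0, ∫_0^π sin(nx) dx = (1−(−1)^n)/n.
  u² squared terms: (-2)²·∫1 dx = 4·π = 4*π;  (5)²·∫sin(4x)² dx = 25·π/2 = 25*π/2.
  u² cross terms: 2·(-2)·(5)·∫1·sin(4x) dx = -20·(0) = 0.
  So ∫_0^π u² dx = 4*π + 25*π/2 + 0 = 33*π/2.
  (u')² squared terms: (20)²·∫cos(4x)² dx = 400·π/2 = 200*π.
  So ∫_0^π (u')² dx = 200*π.
||u||_{H^1}^2 = (33*π/2) + (200*π) = 433*π/2.


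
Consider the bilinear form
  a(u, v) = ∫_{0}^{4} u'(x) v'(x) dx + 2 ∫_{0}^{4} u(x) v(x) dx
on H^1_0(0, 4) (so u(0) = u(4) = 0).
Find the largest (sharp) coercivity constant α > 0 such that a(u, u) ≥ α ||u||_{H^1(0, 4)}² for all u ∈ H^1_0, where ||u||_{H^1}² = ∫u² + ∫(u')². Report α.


α = 1

Coercivity of a(·,·) on H^1_0(0, 4) means a(u, u) ≥ α ||u||_{H^1}² for every u ∈ H^1_0.
The interval has length L = 4, and Poincaré/coercivity depend only on L. Here a(u, u) = ∫(u')² + (2)·∫u².
Here c = 2 ≥ 1, so a(u,u) = ∫(u')² + c∫u² ≥ ∫(u')² + ∫u² = ||u||_{H^1}², i.e. α = 1 works. No larger α is possible: a(u,u) ≥ α||u||_{H^1}² means (1−α)∫(u')² ≥ (α−c)∫u², and for the modes u_n = sin(nπ(x−x₀)/L) (x₀ the left endpoint) one has ∫u_n²/∫(u_n')² = (L/(nπ))² → 0, so a(u_n,u_n)/||u_n||_{H^1}² → 1. Hence the optimal constant is α = 1.
Therefore α = 1.


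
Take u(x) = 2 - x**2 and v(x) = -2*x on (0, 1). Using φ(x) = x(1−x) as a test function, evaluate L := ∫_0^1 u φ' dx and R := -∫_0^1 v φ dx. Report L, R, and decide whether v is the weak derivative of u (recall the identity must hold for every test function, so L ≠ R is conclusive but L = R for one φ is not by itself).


LHS = 1/6, RHS = 1/6. Yes, v = u' weakly.

u(x) = 2 - x**2, classical derivative u'(x) = -2*x.
φ(x) = x(1−x), so φ'(x) = 1 - 2*x.
Note φ(0) = φ(1) = 0, so the boundary term u·φ vanishes.
LHS = ∫_0^1 u(x) φ'(x) dx = ∫_0^1 (2*x^3 - x^2 - 4*x + 2) dx. Term by term:
  ∫_0^1 2*x^3 dx = 1/2;  ∫_0^1 -x^2 dx = -1/3;  ∫_0^1 -4*x dx = -2;
  ∫_0^1 2 dx = 2.
Sum: 1/2 − 1/3 − 2 + 2 = 1/6.
So LHS = 1/6.
∫_0^1 v(x) φ(x) dx = ∫_0^1 (2*x^3 - 2*x^2) dx. Term by term:
  ∫_0^1 2*x^3 dx = 1/2;  ∫_0^1 -2*x^2 dx = -2/3.
Sum: 1/2 − 2/3 = -1/6.
So RHS = -∫_0^1 v(x) φ(x) dx = 1/6.
LHS = RHS, so the identity holds for this test φ.
Moreover u is smooth here and v(x) = u'(x) = -2*x pointwise, so the identity holds for every test function. Hence v is the weak derivative of u.


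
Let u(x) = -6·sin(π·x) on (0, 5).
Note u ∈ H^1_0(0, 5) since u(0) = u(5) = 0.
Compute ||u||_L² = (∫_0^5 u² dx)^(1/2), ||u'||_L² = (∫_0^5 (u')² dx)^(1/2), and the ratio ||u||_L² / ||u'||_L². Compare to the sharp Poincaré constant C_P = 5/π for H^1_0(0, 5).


||u||_L² / ||u'||_L² = 1/π < C_P = 5/π.

u(x) = -6·sin(π·x), so u'(x) = -6*π*cos(π*x).
Writing u(x) = A·sin(kπx/L) with A = -6 and k = 5, use ∫_0^L sin²(kπx/L) dx = L/2 and ∫_0^L cos²(kπx/L) dx = L/2.
u² = 36·sin²(π·x) and (u')² = 36*π^2·cos²(π·x), and each of sin², cos² integrates to L/2 = 5/2 over (0, 5).
∫_0^5 u² dx = 90, so ||u||_L² = 3*sqrt(10).
∫_0^5 (u')² dx = 90*π^2, so ||u'||_L² = 3*sqrt(10)*π.
Ratio ||u||_L² / ||u'||_L² = 1/π.
Sharp Poincaré constant on H^1_0(0, 5) is C_P = L/π = 5/π, achieved by sin(π/5·x).
This is the k = 5 harmonic; the ratio L/(kπ) is strictly less than C_P = L/π, consistent with the sharp inequality ||u||_L² ≤ C_P ||u'||_L².


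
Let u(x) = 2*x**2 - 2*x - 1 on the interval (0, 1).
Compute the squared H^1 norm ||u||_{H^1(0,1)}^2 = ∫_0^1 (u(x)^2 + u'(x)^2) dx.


||u||_{H^1}^2 = 47/15

The H^1 norm (squared) on an interval (0, L) is
  ||u||_{H^1}^2 = ∫_0^L u(x)^2 dx + ∫_0^L u'(x)^2 dx.
Compute u'(x) = 4*x - 2.
Then u(x)^2 = 4*x**4 - 8*x**3 + 4*x + 1 and u'(x)^2 = 16*x**2 - 16*x + 4.
Integrate each monomial from 0 to 1 using ∫_0^1 c·x^n dx = c·1^(n+1)/(n+1):
  ∫_0^1 u(x)^2 dx = ∫_0^1 (4*x^4 - 8*x^3 + 4*x + 1) dx. Term by term:
    ∫_0^1 4*x^4 dx = 4/5;  ∫_0^1 -8*x^3 dx = -2;  ∫_0^1 4*x dx = 2;
    ∫_0^1 1 dx = 1.
  Sum: 4/5 − 2 + 2 + 1 = 9/5.
  ∫_0^1 u'(x)^2 dx = ∫_0^1 (16*x^2 - 16*x + 4) dx. Term by term:
    ∫_0^1 16*x^2 dx = 16/3;  ∫_0^1 -16*x dx = -8;  ∫_0^1 4 dx = 4.
  Sum: 16/3 − 8 + 4 = 4/3.
Adding: ||u||_{H^1}^2 = 9/5 + 4/3 = 47/15.


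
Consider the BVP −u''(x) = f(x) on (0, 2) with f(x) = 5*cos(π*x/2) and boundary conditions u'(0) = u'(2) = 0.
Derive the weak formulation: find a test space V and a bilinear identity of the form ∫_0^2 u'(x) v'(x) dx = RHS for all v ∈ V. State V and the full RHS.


V = H^1(0, 2) (no boundary constraint on v; u is determined up to an additive constant); weak form: ∫_0^2 u'v' dx = ∫_0^2 (5*cos(π*x/2)) v dx for all v ∈ V.

Multiply both sides by a test function v and integrate from 0 to 2:
  ∫_0^2 −u''(x) v(x) dx = ∫_0^2 f(x) v(x) dx.
Integrate the LHS by parts once:
  ∫_0^2 −u'' v dx = −[u'(x) v(x)]_0^2 + ∫_0^2 u'(x) v'(x) dx.
Thus ∫_0^2 u'(x) v'(x) dx = ∫_0^2 f(x) v(x) dx + [u'(x) v(x)]_0^2.
Choose V so that boundary terms are either known or forced to vanish.
u has homogeneous Neumann: u'(0) = u'(2) = 0. So [u' v]_0^2 = 0·v(2) − 0·v(0) = 0 for any v; take V = H^1(0, 2).
Weak formulation: find u (satisfying any essential BC) such that ∫_0^2 u'(x) v'(x) dx = ∫_0^2 f v dx for all v ∈ V (homogeneous Neumann, so boundary terms vanish).
Substituting f(x) = 5*cos(π*x/2), the right-hand side is ∫_0^2 (5*cos(π*x/2)) v dx.
Compatibility check (pure Neumann): taking v ≡ 1 ∈ V gives 0 = ∫_0^2 f dx + (0) − (0), i.e. ∫_0^2 f dx must equal u'(0) − u'(2) = 0. Indeed ∫_0^2 (5*cos(π*x/2)) dx = 0, so the data are compatible. The solution is then unique only up to an additive constant (fix it e.g. by requiring ∫_0^2 u dx = 0).


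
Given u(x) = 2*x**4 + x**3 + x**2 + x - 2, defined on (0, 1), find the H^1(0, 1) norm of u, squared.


||u||_{H^1}^2 = 12863/315

The H^1 norm (squared) on an interval (0, L) is
  ||u||_{H^1}^2 = ∫_0^L u(x)^2 dx + ∫_0^L u'(x)^2 dx.
Compute u'(x) = 8*x**3 + 3*x**2 + 2*x + 1.
Then u(x)^2 = 4*x**8 + 4*x**7 + 5*x**6 + 6*x**5 - 5*x**4 - 2*x**3 - 3*x**2 - 4*x + 4 and u'(x)^2 = 64*x**6 + 48*x**5 + 41*x**4 + 28*x**3 + 10*x**2 + 4*x + 1.
Integrate each monomial from 0 to 1 using ∫_0^1 c·x^n dx = c·1^(n+1)/(n+1):
  ∫_0^1 u(x)^2 dx = ∫_0^1 (4*x^8 + 4*x^7 + 5*x^6 + 6*x^5 - 5*x^4 - 2*x^3 - 3*x^2 - 4*x + 4) dx. Term by term:
    ∫_0^1 4*x^8 dx = 4/9;  ∫_0^1 4*x^7 dx = 1/2;  ∫_0^1 5*x^6 dx = 5/7;
    ∫_0^1 6*x^5 dx = 1;  ∫_0^1 -5*x^4 dx = -1;  ∫_0^1 -2*x^3 dx = -1/2;
    ∫_0^1 -3*x^2 dx = -1;  ∫_0^1 -4*x dx = -2;  ∫_0^1 4 dx = 4.
  Sum: 4/9 + 1/2 + 5/7 + 1 − 1 − 1/2 − 1 − 2 + 4 = 136/63.
  ∫_0^1 u'(x)^2 dx = ∫_0^1 (64*x^6 + 48*x^5 + 41*x^4 + 28*x^3 + 10*x^2 + 4*x + 1) dx. Term by term:
    ∫_0^1 64*x^6 dx = 64/7;  ∫_0^1 48*x^5 dx = 8;  ∫_0^1 41*x^4 dx = 41/5;
    ∫_0^1 28*x^3 dx = 7;  ∫_0^1 10*x^2 dx = 10/3;  ∫_0^1 4*x dx = 2;
    ∫_0^1 1 dx = 1.
  Sum: 64/7 + 8 + 41/5 + 7 + 10/3 + 2 + 1 = 4061/105.
Adding: ||u||_{H^1}^2 = 136/63 + 4061/105 = 12863/315.


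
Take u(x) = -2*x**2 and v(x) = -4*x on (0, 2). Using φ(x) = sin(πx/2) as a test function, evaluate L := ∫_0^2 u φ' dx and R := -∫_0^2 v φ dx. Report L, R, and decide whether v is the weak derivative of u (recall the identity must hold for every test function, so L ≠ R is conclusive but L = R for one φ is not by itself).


LHS = 16/π, RHS = 16/π. Yes, v = u' weakly.

u(x) = -2*x**2, classical derivative u'(x) = -4*x.
φ(x) = sin(πx/2), so φ'(x) = π*cos(π*x/2)/2.
Note φ(0) = φ(2) = 0, so the boundary term u·φ vanishes.
LHS = ∫_0^2 u(x) φ'(x) dx = ∫_0^2 (-π*x^2*cos(π*x/2)) dx. Term by term:
  ∫_0^2 -π*x^2*cos(π*x/2) dx = 16/π.
So LHS = 16/π.
∫_0^2 v(x) φ(x) dx = ∫_0^2 (-4*x*sin(π*x/2)) dx. Term by term:
  ∫_0^2 -4*x*sin(π*x/2) dx = -16/π.
So RHS = -∫_0^2 v(x) φ(x) dx = 16/π.
LHS = RHS, so the identity holds for this test φ.
Moreover u is smooth here and v(x) = u'(x) = -4*x pointwise, so the identity holds for every test function. Hence v is the weak derivative of u.


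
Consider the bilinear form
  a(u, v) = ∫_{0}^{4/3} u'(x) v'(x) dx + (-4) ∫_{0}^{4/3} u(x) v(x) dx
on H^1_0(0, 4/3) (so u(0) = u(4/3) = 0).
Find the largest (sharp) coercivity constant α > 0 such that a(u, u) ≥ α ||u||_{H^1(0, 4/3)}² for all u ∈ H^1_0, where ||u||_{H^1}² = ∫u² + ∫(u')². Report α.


α = (-64 + 9*π^2)/(16 + 9*π^2)

Coercivity of a(·,·) on H^1_0(0, 4/3) means a(u, u) ≥ α ||u||_{H^1}² for every u ∈ H^1_0.
The interval has length L = 4/3, and Poincaré/coercivity depend only on L. Here a(u, u) = ∫(u')² + (-4)·∫u².
Here c = -4 < 0 with |c| < (π/L)² = 9*π^2/16, so coercivity still holds. The condition a(u,u) ≥ α||u||_{H^1}² reads (1−α)∫(u')² ≥ (α−c)∫u². Any admissible α is ≤ 1 (rapidly oscillating u have ∫u²/∫(u')² → 0), and α = 1 would force 0 ≥ (1−c)∫u², impossible since c < 1; so 1−α > 0. By the sharp Poincaré inequality on H^1_0 of an interval of length L, ∫(u')² ≥ (π/L)²∫u² with equality for the first sine mode sin(π(x−x₀)/L) (x₀ the left endpoint), so the inequality holds for all u iff (1−α)(π/L)² ≥ α − c, i.e. α ≤ ((π/L)² + c)/((π/L)² + 1) = (1 + c(L/π)²)/(1 + (L/π)²). (Direct route, valid since c ≤ 0: Poincaré gives c∫u² ≥ c(L/π)²∫(u')², so a(u,u) ≥ (1 + c(L/π)²)∫(u')², while ||u||_{H^1}² ≤ (1 + (L/π)²)∫(u')²; dividing yields the same α.) With (π/L)² = 9*π^2/16 and c = -4, the largest admissible constant is α = ((π/L)² + c)/((π/L)² + 1).
Simplifying, α = (-64 + 9*π^2)/(16 + 9*π^2).


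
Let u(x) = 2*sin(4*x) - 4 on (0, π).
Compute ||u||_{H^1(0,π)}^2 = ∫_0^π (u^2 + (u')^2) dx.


||u||_{H^1(0,π)}^2 = 50*π

u'(x) = 8*cos(4*x).
Expand u² and (u')² and integrate term by term on (0, π), using: for integers n ≥ 1, ∫_0^π sin²(nx) dx = ∫_0^π cos²(nx) dx = π/2; for n ≠ n', ∫_0^π sin(nx)sin(n'x) dx = ∫_0^π cos(nx)cos(n'x) dx = 0; and by product-to-sum, ∫_0^π sin(nx)cos(n'x) dx = ½∫_0^π [sin((n+n')x) + sin((n−n')x)] dx, which is 0 when n+n' is even and 2n/(n²−n'²) when n+n' is odd (it need not vanish on (0, π)). For the constant mode: ∫_0^π 1 dx = π, ∫_0^π cos(nx) dx = 0, ∫_0^π sin(nx) dx = (1−(−1)^n)/n.
  u² squared terms: (-4)²·∫1 dx = 16·π = 16*π;  (2)²·∫sin(4x)² dx = 4·π/2 = 2*π.
  u² cross terms: 2·(-4)·(2)·∫1·sin(4x) dx = -16·(0) = 0.
  So ∫_0^π u² dx = 16*π + 2*π + 0 = 18*π.
  (u')² squared terms: (8)²·∫cos(4x)² dx = 64·π/2 = 32*π.
  So ∫_0^π (u')² dx = 32*π.
||u||_{H^1}^2 = (18*π) + (32*π) = 50*π.


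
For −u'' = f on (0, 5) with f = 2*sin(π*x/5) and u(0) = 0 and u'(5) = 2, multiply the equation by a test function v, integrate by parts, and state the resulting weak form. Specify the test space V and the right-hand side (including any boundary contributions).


V = {v ∈ H^1(0, 5) : v(0) = 0} (test functions vanish at x = 0 where u is specified); weak form: ∫_0^5 u'v' dx = ∫_0^5 (2*sin(π*x/5)) v dx + 2·v(5) for all v ∈ V.

Multiply both sides by a test function v and integrate from 0 to 5:
  ∫_0^5 −u''(x) v(x) dx = ∫_0^5 f(x) v(x) dx.
Integrate the LHS by parts once:
  ∫_0^5 −u'' v dx = −[u'(x) v(x)]_0^5 + ∫_0^5 u'(x) v'(x) dx.
Thus ∫_0^5 u'(x) v'(x) dx = ∫_0^5 f(x) v(x) dx + [u'(x) v(x)]_0^5.
Choose V so that boundary terms are either known or forced to vanish.
Mixed BC: u(0) = 0 (Dirichlet) and u'(5) = 2 (Neumann). Define V = {v ∈ H^1(0, 5) : v(0) = 0}. Then [u' v]_0^5 = u'(5)·v(5) − u'(0)·0 = 2·v(5).
Weak formulation: find u (satisfying any essential BC) such that ∫_0^5 u'(x) v'(x) dx = ∫_0^5 f v dx + 2·v(5) for all v ∈ V (Dirichlet at 0 absorbed into V; Neumann datum at x = 5 contributes the boundary term).
Substituting f(x) = 2*sin(π*x/5), the right-hand side is ∫_0^5 (2*sin(π*x/5)) v dx + 2·v(5).


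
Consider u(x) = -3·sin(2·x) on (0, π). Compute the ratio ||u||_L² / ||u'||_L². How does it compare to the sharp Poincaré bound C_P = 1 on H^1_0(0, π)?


||u||_L² / ||u'||_L² = 1/2 < C_P = 1.

u(x) = -3·sin(2·x), so u'(x) = -6*cos(2*x).
Writing u(x) = A·sin(kπx/L) with A = -3 and k = 2, use ∫_0^L sin²(kπx/L) dx = L/2 and ∫_0^L cos²(kπx/L) dx = L/2.
u² = 9·sin²(2·x) and (u')² = 36·cos²(2·x), and each of sin², cos² integrates to L/2 = π/2 over (0, π).
∫_0^π u² dx = 9*π/2, so ||u||_L² = 3*sqrt(2)*sqrt(π)/2.
∫_0^π (u')² dx = 18*π, so ||u'||_L² = 3*sqrt(2)*sqrt(π).
Ratio ||u||_L² / ||u'||_L² = 1/2.
Sharp Poincaré constant on H^1_0(0, π) is C_P = L/π = 1, achieved by sin(x).
This is the k = 2 harmonic; the ratio L/(kπ) is strictly less than C_P = L/π, consistent with the sharp inequality ||u||_L² ≤ C_P ||u'||_L².


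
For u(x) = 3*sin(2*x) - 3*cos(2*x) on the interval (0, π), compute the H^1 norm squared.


||u||_{H^1(0,π)}^2 = 45*π

u'(x) = 6*sin(2*x) + 6*cos(2*x).
Expand u² and (u')² and integrate term by term on (0, π), using: for integers n ≥ 1, ∫_0^π sin²(nx) dx = ∫_0^π cos²(nx) dx = π/2; for n ≠ n', ∫_0^π sin(nx)sin(n'x) dx = ∫_0^π cos(nx)cos(n'x) dx = 0; and by product-to-sum, ∫_0^π sin(nx)cos(n'x) dx = ½∫_0^π [sin((n+n')x) + sin((n−n')x)] dx, which is 0 when n+n' is even and 2n/(n²−n'²) when n+n' is odd (it need not vanish on (0, π)).
  u² squared terms: (-3)²·∫cos(2x)² dx = 9·π/2 = 9*π/2;  (3)²·∫sin(2x)² dx = 9·π/2 = 9*π/2.
  u² cross terms: 2·(-3)·(3)·∫cos(2x)·sin(2x) dx = -18·(0) = 0.
  So ∫_0^π u² dx = 9*π/2 + 9*π/2 + 0 = 9*π.
  (u')² squared terms: (6)²·∫cos(2x)² dx = 36·π/2 = 18*π;  (6)²·∫sin(2x)² dx = 36·π/2 = 18*π.
  (u')² cross terms: 2·(6)·(6)·∫cos(2x)·sin(2x) dx = 72·(0) = 0.
  So ∫_0^π (u')² dx = 18*π + 18*π + 0 = 36*π.
||u||_{H^1}^2 = (9*π) + (36*π) = 45*π.


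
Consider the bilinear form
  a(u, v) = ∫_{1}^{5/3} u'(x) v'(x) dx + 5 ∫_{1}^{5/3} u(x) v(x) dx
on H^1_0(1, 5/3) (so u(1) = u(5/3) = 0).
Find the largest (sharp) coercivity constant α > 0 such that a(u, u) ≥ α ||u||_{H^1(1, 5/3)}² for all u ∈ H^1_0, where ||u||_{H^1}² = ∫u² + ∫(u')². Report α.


α = 1

Coercivity of a(·,·) on H^1_0(1, 5/3) means a(u, u) ≥ α ||u||_{H^1}² for every u ∈ H^1_0.
The interval has length L = 2/3, and Poincaré/coercivity depend only on L. Here a(u, u) = ∫(u')² + (5)·∫u².
Here c = 5 ≥ 1, so a(u,u) = ∫(u')² + c∫u² ≥ ∫(u')² + ∫u² = ||u||_{H^1}², i.e. α = 1 works. No larger α is possible: a(u,u) ≥ α||u||_{H^1}² means (1−α)∫(u')² ≥ (α−c)∫u², and for the modes u_n = sin(nπ(x−x₀)/L) (x₀ the left endpoint) one has ∫u_n²/∫(u_n')² = (L/(nπ))² → 0, so a(u_n,u_n)/||u_n||_{H^1}² → 1. Hence the optimal constant is α = 1.
Therefore α = 1.


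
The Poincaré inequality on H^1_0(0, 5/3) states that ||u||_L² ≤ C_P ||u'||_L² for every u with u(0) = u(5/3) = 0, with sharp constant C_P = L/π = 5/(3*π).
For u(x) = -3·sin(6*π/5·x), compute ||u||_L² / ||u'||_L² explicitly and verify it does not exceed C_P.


||u||_L² / ||u'||_L² = 5/(6*π) < C_P = 5/(3*π).

u(x) = -3·sin(6*π/5·x), so u'(x) = -18*π*cos(6*π*x/5)/5.
Writing u(x) = A·sin(kπx/L) with A = -3 and k = 2, use ∫_0^L sin²(kπx/L) dx = L/2 and ∫_0^L cos²(kπx/L) dx = L/2.
u² = 9·sin²(6*π/5·x) and (u')² = 324*π^2/25·cos²(6*π/5·x), and each of sin², cos² integrates to L/2 = 5/6 over (0, 5/3).
∫_0^5/3 u² dx = 15/2, so ||u||_L² = sqrt(30)/2.
∫_0^5/3 (u')² dx = 54*π^2/5, so ||u'||_L² = 3*sqrt(30)*π/5.
Ratio ||u||_L² / ||u'||_L² = 5/(6*π).
Sharp Poincaré constant on H^1_0(0, 5/3) is C_P = L/π = 5/(3*π), achieved by sin(3*π/5·x).
This is the k = 2 harmonic; the ratio L/(kπ) is strictly less than C_P = L/π, consistent with the sharp inequality ||u||_L² ≤ C_P ||u'||_L².


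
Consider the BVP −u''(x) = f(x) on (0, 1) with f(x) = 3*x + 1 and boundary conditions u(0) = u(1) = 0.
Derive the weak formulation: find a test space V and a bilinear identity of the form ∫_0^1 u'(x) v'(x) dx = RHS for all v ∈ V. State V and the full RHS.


V = H^1_0(0, 1) (so v(0) = v(1) = 0); weak form: ∫_0^1 u'v' dx = ∫_0^1 (3*x + 1) v dx for all v ∈ V.

Multiply both sides by a test function v and integrate from 0 to 1:
  ∫_0^1 −u''(x) v(x) dx = ∫_0^1 f(x) v(x) dx.
Integrate the LHS by parts once:
  ∫_0^1 −u'' v dx = −[u'(x) v(x)]_0^1 + ∫_0^1 u'(x) v'(x) dx.
Thus ∫_0^1 u'(x) v'(x) dx = ∫_0^1 f(x) v(x) dx + [u'(x) v(x)]_0^1.
Choose V so that boundary terms are either known or forced to vanish.
u is Dirichlet: u(0) = u(1) = 0. Let V = H^1_0(0, 1); then v(0) = v(1) = 0, and [u' v]_0^1 = 0.
Weak formulation: find u (satisfying any essential BC) such that ∫_0^1 u'(x) v'(x) dx = ∫_0^1 f v dx for all v ∈ V.
Substituting f(x) = 3*x + 1, the right-hand side is ∫_0^1 (3*x + 1) v dx.


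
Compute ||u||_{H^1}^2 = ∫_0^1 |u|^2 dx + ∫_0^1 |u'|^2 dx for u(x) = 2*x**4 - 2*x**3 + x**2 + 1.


||u||_{H^1}^2 = 1154/315

The H^1 norm (squared) on an interval (0, L) is
  ||u||_{H^1}^2 = ∫_0^L u(x)^2 dx + ∫_0^L u'(x)^2 dx.
Compute u'(x) = 8*x**3 - 6*x**2 + 2*x.
Then u(x)^2 = 4*x**8 - 8*x**7 + 8*x**6 - 4*x**5 + 5*x**4 - 4*x**3 + 2*x**2 + 1 and u'(x)^2 = 64*x**6 - 96*x**5 + 68*x**4 - 24*x**3 + 4*x**2.
Integrate each monomial from 0 to 1 using ∫_0^1 c·x^n dx = c·1^(n+1)/(n+1):
  ∫_0^1 u(x)^2 dx = ∫_0^1 (4*x^8 - 8*x^7 + 8*x^6 - 4*x^5 + 5*x^4 - 4*x^3 + 2*x^2 + 1) dx. Term by term:
    ∫_0^1 4*x^8 dx = 4/9;  ∫_0^1 -8*x^7 dx = -1;  ∫_0^1 8*x^6 dx = 8/7;
    ∫_0^1 -4*x^5 dx = -2/3;  ∫_0^1 5*x^4 dx = 1;  ∫_0^1 -4*x^3 dx = -1;
    ∫_0^1 2*x^2 dx = 2/3;  ∫_0^1 1 dx = 1.
  Sum: 4/9 − 1 + 8/7 − 2/3 + 1 − 1 + 2/3 + 1 = 100/63.
  ∫_0^1 u'(x)^2 dx = ∫_0^1 (64*x^6 - 96*x^5 + 68*x^4 - 24*x^3 + 4*x^2) dx. Term by term:
    ∫_0^1 64*x^6 dx = 64/7;  ∫_0^1 -96*x^5 dx = -16;  ∫_0^1 68*x^4 dx = 68/5;
    ∫_0^1 -24*x^3 dx = -6;  ∫_0^1 4*x^2 dx = 4/3.
  Sum: 64/7 − 16 + 68/5 − 6 + 4/3 = 218/105.
Adding: ||u||_{H^1}^2 = 100/63 + 218/105 = 1154/315.


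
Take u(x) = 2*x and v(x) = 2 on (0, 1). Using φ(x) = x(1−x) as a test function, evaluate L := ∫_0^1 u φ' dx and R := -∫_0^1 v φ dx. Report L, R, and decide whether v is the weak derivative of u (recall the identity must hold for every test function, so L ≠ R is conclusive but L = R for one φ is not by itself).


LHS = -1/3, RHS = -1/3. Yes, v = u' weakly.

u(x) = 2*x, classical derivative u'(x) = 2.
φ(x) = x(1−x), so φ'(x) = 1 - 2*x.
Note φ(0) = φ(1) = 0, so the boundary term u·φ vanishes.
LHS = ∫_0^1 u(x) φ'(x) dx = ∫_0^1 (-4*x^2 + 2*x) dx. Term by term:
  ∫_0^1 -4*x^2 dx = -4/3;  ∫_0^1 2*x dx = 1.
Sum: -4/3 + 1 = -1/3.
So LHS = -1/3.
∫_0^1 v(x) φ(x) dx = ∫_0^1 (-2*x^2 + 2*x) dx. Term by term:
  ∫_0^1 -2*x^2 dx = -2/3;  ∫_0^1 2*x dx = 1.
Sum: -2/3 + 1 = 1/3.
So RHS = -∫_0^1 v(x) φ(x) dx = -1/3.
LHS = RHS, so the identity holds for this test φ.
Moreover u is smooth here and v(x) = u'(x) = 2 pointwise, so the identity holds for every test function. Hence v is the weak derivative of u.


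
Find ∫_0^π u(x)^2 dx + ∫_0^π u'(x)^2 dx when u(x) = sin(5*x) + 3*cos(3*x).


||u||_{H^1(0,π)}^2 = 58*π

u'(x) = -9*sin(3*x) + 5*cos(5*x).
Expand u² and (u')² and integrate term by term on (0, π), using: for integers n ≥ 1, ∫_0^π sin²(nx) dx = ∫_0^π cos²(nx) dx = π/2; for n ≠ n', ∫_0^π sin(nx)sin(n'x) dx = ∫_0^π cos(nx)cos(n'x) dx = 0; and by product-to-sum, ∫_0^π sin(nx)cos(n'x) dx = ½∫_0^π [sin((n+n')x) + sin((n−n')x)] dx, which is 0 when n+n' is even and 2n/(n²−n'²) when n+n' is odd (it need not vanish on (0, π)).
  u² squared terms: (3)²·∫cos(3x)² dx = 9·π/2 = 9*π/2;  (1)²·∫sin(5x)² dx = 1·π/2 = π/2.
  u² cross terms: 2·(3)·(1)·∫cos(3x)·sin(5x) dx = 6·(0) = 0.
  So ∫_0^π u² dx = 9*π/2 + π/2 + 0 = 5*π.
  (u')² squared terms: (-9)²·∫sin(3x)² dx = 81·π/2 = 81*π/2;  (5)²·∫cos(5x)² dx = 25·π/2 = 25*π/2.
  (u')² cross terms: 2·(-9)·(5)·∫sin(3x)·cos(5x) dx = -90·(0) = 0.
  So ∫_0^π (u')² dx = 81*π/2 + 25*π/2 + 0 = 53*π.
||u||_{H^1}^2 = (5*π) + (53*π) = 58*π.


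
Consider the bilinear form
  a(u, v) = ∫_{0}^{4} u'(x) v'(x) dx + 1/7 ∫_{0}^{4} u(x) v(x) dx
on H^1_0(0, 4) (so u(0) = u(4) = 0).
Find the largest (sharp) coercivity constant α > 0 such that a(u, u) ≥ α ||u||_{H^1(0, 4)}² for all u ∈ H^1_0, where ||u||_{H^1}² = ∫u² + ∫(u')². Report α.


α = (16/7 + π^2)/(π^2 + 16)

Coercivity of a(·,·) on H^1_0(0, 4) means a(u, u) ≥ α ||u||_{H^1}² for every u ∈ H^1_0.
The interval has length L = 4, and Poincaré/coercivity depend only on L. Here a(u, u) = ∫(u')² + (1/7)·∫u².
Here 0 < c = 1/7 < 1. The condition a(u,u) ≥ α||u||_{H^1}² reads (1−α)∫(u')² ≥ (α−c)∫u². Any admissible α is ≤ 1 (rapidly oscillating u have ∫u²/∫(u')² → 0), and α = 1 would force 0 ≥ (1−c)∫u², impossible since c < 1; so 1−α > 0. By the sharp Poincaré inequality on H^1_0 of an interval of length L, ∫(u')² ≥ (π/L)²∫u² with equality for the first sine mode sin(π(x−x₀)/L) (x₀ the left endpoint), so the inequality holds for all u iff (1−α)(π/L)² ≥ α − c, i.e. α ≤ ((π/L)² + c)/((π/L)² + 1) = (1 + c(L/π)²)/(1 + (L/π)²). With (π/L)² = π^2/16 and c = 1/7, the largest admissible constant is α = ((π/L)² + c)/((π/L)² + 1).
Simplifying, α = (16/7 + π^2)/(π^2 + 16).


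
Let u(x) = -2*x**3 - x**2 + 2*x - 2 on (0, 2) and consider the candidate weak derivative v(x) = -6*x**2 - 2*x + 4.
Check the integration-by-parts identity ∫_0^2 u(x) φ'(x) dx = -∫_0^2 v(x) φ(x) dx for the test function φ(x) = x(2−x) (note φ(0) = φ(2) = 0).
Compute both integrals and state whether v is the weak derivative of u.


LHS = 48/5, RHS = 104/15. No, v is not the weak derivative of u.

u(x) = -2*x**3 - x**2 + 2*x - 2, classical derivative u'(x) = -6*x**2 - 2*x + 2.
φ(x) = x(2−x), so φ'(x) = 2 - 2*x.
Note φ(0) = φ(2) = 0, so the boundary term u·φ vanishes.
LHS = ∫_0^2 u(x) φ'(x) dx = ∫_0^2 (4*x^4 - 2*x^3 - 6*x^2 + 8*x - 4) dx. Term by term:
  ∫_0^2 4*x^4 dx = 128/5;  ∫_0^2 -2*x^3 dx = -8;  ∫_0^2 -6*x^2 dx = -16;
  ∫_0^2 8*x dx = 16;  ∫_0^2 -4 dx = -8.
Sum: 128/5 − 8 − 16 + 16 − 8 = 48/5.
So LHS = 48/5.
∫_0^2 v(x) φ(x) dx = ∫_0^2 (6*x^4 - 10*x^3 - 8*x^2 + 8*x) dx. Term by term:
  ∫_0^2 6*x^4 dx = 192/5;  ∫_0^2 -10*x^3 dx = -40;  ∫_0^2 -8*x^2 dx = -64/3;
  ∫_0^2 8*x dx = 16.
Sum: 192/5 − 40 − 64/3 + 16 = -104/15.
So RHS = -∫_0^2 v(x) φ(x) dx = 104/15.
LHS − RHS = 8/3 ≠ 0, so the identity fails.
(For a valid weak derivative the identity must hold for EVERY test function, in particular this one. The failure shows v is NOT the weak derivative of u.)
Correct weak derivative would be u'(x) = -6*x**2 - 2*x + 2.


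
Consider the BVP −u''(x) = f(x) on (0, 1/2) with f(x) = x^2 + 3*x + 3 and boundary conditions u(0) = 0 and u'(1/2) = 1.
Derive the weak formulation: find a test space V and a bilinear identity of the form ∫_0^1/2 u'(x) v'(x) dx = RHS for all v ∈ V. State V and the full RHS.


V = {v ∈ H^1(0, 1/2) : v(0) = 0} (test functions vanish at x = 0 where u is specified); weak form: ∫_0^1/2 u'v' dx = ∫_0^1/2 (x^2 + 3*x + 3) v dx + v(1/2) for all v ∈ V.

Multiply both sides by a test function v and integrate from 0 to 1/2:
  ∫_0^1/2 −u''(x) v(x) dx = ∫_0^1/2 f(x) v(x) dx.
Integrate the LHS by parts once:
  ∫_0^1/2 −u'' v dx = −[u'(x) v(x)]_0^1/2 + ∫_0^1/2 u'(x) v'(x) dx.
Thus ∫_0^1/2 u'(x) v'(x) dx = ∫_0^1/2 f(x) v(x) dx + [u'(x) v(x)]_0^1/2.
Choose V so that boundary terms are either known or forced to vanish.
Mixed BC: u(0) = 0 (Dirichlet) and u'(1/2) = 1 (Neumann). Define V = {v ∈ H^1(0, 1/2) : v(0) = 0}. Then [u' v]_0^1/2 = u'(1/2)·v(1/2) − u'(0)·0 = v(1/2).
Weak formulation: find u (satisfying any essential BC) such that ∫_0^1/2 u'(x) v'(x) dx = ∫_0^1/2 f v dx + v(1/2) for all v ∈ V (Dirichlet at 0 absorbed into V; Neumann datum at x = 1/2 contributes the boundary term).
Substituting f(x) = x^2 + 3*x + 3, the right-hand side is ∫_0^1/2 (x^2 + 3*x + 3) v dx + v(1/2).


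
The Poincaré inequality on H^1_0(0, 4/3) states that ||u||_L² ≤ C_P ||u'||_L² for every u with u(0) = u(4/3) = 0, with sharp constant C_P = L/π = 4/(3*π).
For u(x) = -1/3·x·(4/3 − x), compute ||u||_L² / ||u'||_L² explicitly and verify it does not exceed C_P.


||u||_L² / ||u'||_L² = 2*sqrt(10)/15 < C_P = 4/(3*π).

u(x) = -1/3·x·(4/3 − x), so u'(x) = 2*x/3 - 4/9.
u(x) = -1/3·x·(4/3 − x) vanishes at x = 0 and x = 4/3, so u ∈ H^1_0(0, 4/3). Differentiate via the product rule and integrate the resulting polynomials term by term.
  ∫_0^4/3 u² dx = ∫_0^4/3 (x^4/9 - 8*x^3/27 + 16*x^2/81) dx. Term by term:
    ∫_0^4/3 x^4/9 dx = 1024/10935;  ∫_0^4/3 -8*x^3/27 dx = -512/2187;  ∫_0^4/3 16*x^2/81 dx = 1024/6561.
  Sum: 1024/10935 − 512/2187 + 1024/6561 = 512/32805.
  ∫_0^4/3 (u')² dx = ∫_0^4/3 (4*x^2/9 - 16*x/27 + 16/81) dx. Term by term:
    ∫_0^4/3 4*x^2/9 dx = 256/729;  ∫_0^4/3 -16*x/27 dx = -128/243;  ∫_0^4/3 16/81 dx = 64/243.
  Sum: 256/729 − 128/243 + 64/243 = 64/729.
∫_0^4/3 u² dx = 512/32805, so ||u||_L² = 16*sqrt(10)/405.
∫_0^4/3 (u')² dx = 64/729, so ||u'||_L² = 8/27.
Ratio ||u||_L² / ||u'||_L² = 2*sqrt(10)/15.
Sharp Poincaré constant on H^1_0(0, 4/3) is C_P = L/π = 4/(3*π), achieved by sin(3*π/4·x).
A polynomial bump cannot attain the sharp Poincaré constant (only the first sine eigenfunction does), so the ratio is strictly less than C_P, consistent with ||u||_L² ≤ C_P ||u'||_L².


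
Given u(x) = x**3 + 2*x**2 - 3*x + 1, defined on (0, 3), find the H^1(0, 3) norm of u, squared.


||u||_{H^1}^2 = 99129/70

The H^1 norm (squared) on an interval (0, L) is
  ||u||_{H^1}^2 = ∫_0^L u(x)^2 dx + ∫_0^L u'(x)^2 dx.
Compute u'(x) = 3*x**2 + 4*x - 3.
Then u(x)^2 = x**6 + 4*x**5 - 2*x**4 - 10*x**3 + 13*x**2 - 6*x + 1 and u'(x)^2 = 9*x**4 + 24*x**3 - 2*x**2 - 24*x + 9.
Integrate each monomial from 0 to 3 using ∫_0^3 c·x^n dx = c·3^(n+1)/(n+1):
  ∫_0^3 u(x)^2 dx = ∫_0^3 (x^6 + 4*x^5 - 2*x^4 - 10*x^3 + 13*x^2 - 6*x + 1) dx. Term by term:
    ∫_0^3 x^6 dx = 2187/7;  ∫_0^3 4*x^5 dx = 486;  ∫_0^3 -2*x^4 dx = -486/5;
    ∫_0^3 -10*x^3 dx = -405/2;  ∫_0^3 13*x^2 dx = 117;  ∫_0^3 -6*x dx = -27;
    ∫_0^3 1 dx = 3.
  Sum: 2187/7 + 486 − 486/5 − 405/2 + 117 − 27 + 3 = 41421/70.
  ∫_0^3 u'(x)^2 dx = ∫_0^3 (9*x^4 + 24*x^3 - 2*x^2 - 24*x + 9) dx. Term by term:
    ∫_0^3 9*x^4 dx = 2187/5;  ∫_0^3 24*x^3 dx = 486;  ∫_0^3 -2*x^2 dx = -18;
    ∫_0^3 -24*x dx = -108;  ∫_0^3 9 dx = 27.
  Sum: 2187/5 + 486 − 18 − 108 + 27 = 4122/5.
Adding: ||u||_{H^1}^2 = 41421/70 + 4122/5 = 99129/70.


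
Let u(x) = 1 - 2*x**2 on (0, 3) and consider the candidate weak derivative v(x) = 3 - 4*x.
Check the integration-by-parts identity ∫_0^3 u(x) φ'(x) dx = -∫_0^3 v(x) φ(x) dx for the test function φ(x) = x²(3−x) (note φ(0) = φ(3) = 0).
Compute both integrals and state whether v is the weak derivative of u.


LHS = 243/5, RHS = 567/20. No, v is not the weak derivative of u.

u(x) = 1 - 2*x**2, classical derivative u'(x) = -4*x.
φ(x) = x²(3−x), so φ'(x) = 3*x*(2 - x).
Note φ(0) = φ(3) = 0, so the boundary term u·φ vanishes.
LHS = ∫_0^3 u(x) φ'(x) dx = ∫_0^3 (6*x^4 - 12*x^3 - 3*x^2 + 6*x) dx. Term by term:
  ∫_0^3 6*x^4 dx = 1458/5;  ∫_0^3 -12*x^3 dx = -243;  ∫_0^3 -3*x^2 dx = -27;
  ∫_0^3 6*x dx = 27.
Sum: 1458/5 − 243 − 27 + 27 = 243/5.
So LHS = 243/5.
∫_0^3 v(x) φ(x) dx = ∫_0^3 (4*x^4 - 15*x^3 + 9*x^2) dx. Term by term:
  ∫_0^3 4*x^4 dx = 972/5;  ∫_0^3 -15*x^3 dx = -1215/4;  ∫_0^3 9*x^2 dx = 81.
Sum: 972/5 − 1215/4 + 81 = -567/20.
So RHS = -∫_0^3 v(x) φ(x) dx = 567/20.
LHS − RHS = 81/4 ≠ 0, so the identity fails.
(For a valid weak derivative the identity must hold for EVERY test function, in particular this one. The failure shows v is NOT the weak derivative of u.)
Correct weak derivative would be u'(x) = -4*x.


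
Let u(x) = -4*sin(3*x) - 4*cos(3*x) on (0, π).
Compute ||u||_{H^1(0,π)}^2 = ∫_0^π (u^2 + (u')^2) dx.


||u||_{H^1(0,π)}^2 = 160*π

u'(x) = 12*sin(3*x) - 12*cos(3*x).
Expand u² and (u')² and integrate term by term on (0, π), using: for integers n ≥ 1, ∫_0^π sin²(nx) dx = ∫_0^π cos²(nx) dx = π/2; for n ≠ n', ∫_0^π sin(nx)sin(n'x) dx = ∫_0^π cos(nx)cos(n'x) dx = 0; and by product-to-sum, ∫_0^π sin(nx)cos(n'x) dx = ½∫_0^π [sin((n+n')x) + sin((n−n')x)] dx, which is 0 when n+n' is even and 2n/(n²−n'²) when n+n' is odd (it need not vanish on (0, π)).
  u² squared terms: (-4)²·∫cos(3x)² dx = 16·π/2 = 8*π;  (-4)²·∫sin(3x)² dx = 16·π/2 = 8*π.
  u² cross terms: 2·(-4)·(-4)·∫cos(3x)·sin(3x) dx = 32·(0) = 0.
  So ∫_0^π u² dx = 8*π + 8*π + 0 = 16*π.
  (u')² squared terms: (-12)²·∫cos(3x)² dx = 144·π/2 = 72*π;  (12)²·∫sin(3x)² dx = 144·π/2 = 72*π.
  (u')² cross terms: 2·(-12)·(12)·∫cos(3x)·sin(3x) dx = -288·(0) = 0.
  So ∫_0^π (u')² dx = 72*π + 72*π + 0 = 144*π.
||u||_{H^1}^2 = (16*π) + (144*π) = 160*π.


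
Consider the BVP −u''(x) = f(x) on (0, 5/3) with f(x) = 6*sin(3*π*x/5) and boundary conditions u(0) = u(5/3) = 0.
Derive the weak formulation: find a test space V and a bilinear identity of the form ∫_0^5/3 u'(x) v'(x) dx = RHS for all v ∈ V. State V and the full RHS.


V = H^1_0(0, 5/3) (so v(0) = v(5/3) = 0); weak form: ∫_0^5/3 u'v' dx = ∫_0^5/3 (6*sin(3*π*x/5)) v dx for all v ∈ V.

Multiply both sides by a test function v and integrate from 0 to 5/3:
  ∫_0^5/3 −u''(x) v(x) dx = ∫_0^5/3 f(x) v(x) dx.
Integrate the LHS by parts once:
  ∫_0^5/3 −u'' v dx = −[u'(x) v(x)]_0^5/3 + ∫_0^5/3 u'(x) v'(x) dx.
Thus ∫_0^5/3 u'(x) v'(x) dx = ∫_0^5/3 f(x) v(x) dx + [u'(x) v(x)]_0^5/3.
Choose V so that boundary terms are either known or forced to vanish.
u is Dirichlet: u(0) = u(5/3) = 0. Let V = H^1_0(0, 5/3); then v(0) = v(5/3) = 0, and [u' v]_0^5/3 = 0.
Weak formulation: find u (satisfying any essential BC) such that ∫_0^5/3 u'(x) v'(x) dx = ∫_0^5/3 f v dx for all v ∈ V.
Substituting f(x) = 6*sin(3*π*x/5), the right-hand side is ∫_0^5/3 (6*sin(3*π*x/5)) v dx.


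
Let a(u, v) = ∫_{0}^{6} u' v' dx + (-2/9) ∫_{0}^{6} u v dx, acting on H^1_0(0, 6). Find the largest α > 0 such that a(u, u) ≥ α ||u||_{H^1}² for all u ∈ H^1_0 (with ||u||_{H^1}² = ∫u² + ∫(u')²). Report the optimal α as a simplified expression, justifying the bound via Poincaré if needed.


α = (-8 + π^2)/(π^2 + 36)

Coercivity of a(·,·) on H^1_0(0, 6) means a(u, u) ≥ α ||u||_{H^1}² for every u ∈ H^1_0.
The interval has length L = 6, and Poincaré/coercivity depend only on L. Here a(u, u) = ∫(u')² + (-2/9)·∫u².
Here c = -2/9 < 0 with |c| < (π/L)² = π^2/36, so coercivity still holds. The condition a(u,u) ≥ α||u||_{H^1}² reads (1−α)∫(u')² ≥ (α−c)∫u². Any admissible α is ≤ 1 (rapidly oscillating u have ∫u²/∫(u')² → 0), and α = 1 would force 0 ≥ (1−c)∫u², impossible since c < 1; so 1−α > 0. By the sharp Poincaré inequality on H^1_0 of an interval of length L, ∫(u')² ≥ (π/L)²∫u² with equality for the first sine mode sin(π(x−x₀)/L) (x₀ the left endpoint), so the inequality holds for all u iff (1−α)(π/L)² ≥ α − c, i.e. α ≤ ((π/L)² + c)/((π/L)² + 1) = (1 + c(L/π)²)/(1 + (L/π)²). (Direct route, valid since c ≤ 0: Poincaré gives c∫u² ≥ c(L/π)²∫(u')², so a(u,u) ≥ (1 + c(L/π)²)∫(u')², while ||u||_{H^1}² ≤ (1 + (L/π)²)∫(u')²; dividing yields the same α.) With (π/L)² = π^2/36 and c = -2/9, the largest admissible constant is α = ((π/L)² + c)/((π/L)² + 1).
Simplifying, α = (-8 + π^2)/(π^2 + 36).


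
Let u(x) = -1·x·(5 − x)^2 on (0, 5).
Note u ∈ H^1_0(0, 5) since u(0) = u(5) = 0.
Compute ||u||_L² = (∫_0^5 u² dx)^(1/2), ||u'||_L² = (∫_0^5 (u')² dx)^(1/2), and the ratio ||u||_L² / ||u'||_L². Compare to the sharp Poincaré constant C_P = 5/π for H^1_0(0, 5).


||u||_L² / ||u'||_L² = 5*sqrt(14)/14 < C_P = 5/π.

u(x) = -1·x·(5 − x)^2, so u'(x) = (5 - 3*x)*(x - 5).
u(x) = -1·x·(5 − x)^2 vanishes at x = 0 and x = 5, so u ∈ H^1_0(0, 5). Differentiate via the product rule and integrate the resulting polynomials term by term.
  ∫_0^5 u² dx = ∫_0^5 (x^6 - 20*x^5 + 150*x^4 - 500*x^3 + 625*x^2) dx. Term by term:
    ∫_0^5 x^6 dx = 78125/7;  ∫_0^5 -20*x^5 dx = -156250/3;  ∫_0^5 150*x^4 dx = 93750;
    ∫_0^5 -500*x^3 dx = -78125;  ∫_0^5 625*x^2 dx = 78125/3.
  Sum: 78125/7 − 156250/3 + 93750 − 78125 + 78125/3 = 15625/21.
  ∫_0^5 (u')² dx = ∫_0^5 (9*x^4 - 120*x^3 + 550*x^2 - 1000*x + 625) dx. Term by term:
    ∫_0^5 9*x^4 dx = 5625;  ∫_0^5 -120*x^3 dx = -18750;  ∫_0^5 550*x^2 dx = 68750/3;
    ∫_0^5 -1000*x dx = -12500;  ∫_0^5 625 dx = 3125.
  Sum: 5625 − 18750 + 68750/3 − 12500 + 3125 = 1250/3.
∫_0^5 u² dx = 15625/21, so ||u||_L² = 125*sqrt(21)/21.
∫_0^5 (u')² dx = 1250/3, so ||u'||_L² = 25*sqrt(6)/3.
Ratio ||u||_L² / ||u'||_L² = 5*sqrt(14)/14.
Sharp Poincaré constant on H^1_0(0, 5) is C_P = L/π = 5/π, achieved by sin(π/5·x).
A polynomial bump cannot attain the sharp Poincaré constant (only the first sine eigenfunction does), so the ratio is strictly less than C_P, consistent with ||u||_L² ≤ C_P ||u'||_L².


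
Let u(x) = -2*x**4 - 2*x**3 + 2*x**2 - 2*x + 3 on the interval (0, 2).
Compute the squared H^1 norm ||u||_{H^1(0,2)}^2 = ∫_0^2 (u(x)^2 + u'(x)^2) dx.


||u||_{H^1}^2 = 756262/315

The H^1 norm (squared) on an interval (0, L) is
  ||u||_{H^1}^2 = ∫_0^L u(x)^2 dx + ∫_0^L u'(x)^2 dx.
Compute u'(x) = -8*x**3 - 6*x**2 + 4*x - 2.
Then u(x)^2 = 4*x**8 + 8*x**7 - 4*x**6 - 20*x**3 + 16*x**2 - 12*x + 9 and u'(x)^2 = 64*x**6 + 96*x**5 - 28*x**4 - 16*x**3 + 40*x**2 - 16*x + 4.
Integrate each monomial from 0 to 2 using ∫_0^2 c·x^n dx = c·2^(n+1)/(n+1):
  ∫_0^2 u(x)^2 dx = ∫_0^2 (4*x^8 + 8*x^7 - 4*x^6 - 20*x^3 + 16*x^2 - 12*x + 9) dx. Term by term:
    ∫_0^2 4*x^8 dx = 2048/9;  ∫_0^2 8*x^7 dx = 256;  ∫_0^2 -4*x^6 dx = -512/7;
    ∫_0^2 -20*x^3 dx = -80;  ∫_0^2 16*x^2 dx = 128/3;  ∫_0^2 -12*x dx = -24;
    ∫_0^2 9 dx = 18.
  Sum: 2048/9 + 256 − 512/7 − 80 + 128/3 − 24 + 18 = 23126/63.
  ∫_0^2 u'(x)^2 dx = ∫_0^2 (64*x^6 + 96*x^5 - 28*x^4 - 16*x^3 + 40*x^2 - 16*x + 4) dx. Term by term:
    ∫_0^2 64*x^6 dx = 8192/7;  ∫_0^2 96*x^5 dx = 1024;  ∫_0^2 -28*x^4 dx = -896/5;
    ∫_0^2 -16*x^3 dx = -64;  ∫_0^2 40*x^2 dx = 320/3;  ∫_0^2 -16*x dx = -32;
    ∫_0^2 4 dx = 8.
  Sum: 8192/7 + 1024 − 896/5 − 64 + 320/3 − 32 + 8 = 213544/105.
Adding: ||u||_{H^1}^2 = 23126/63 + 213544/105 = 756262/315.


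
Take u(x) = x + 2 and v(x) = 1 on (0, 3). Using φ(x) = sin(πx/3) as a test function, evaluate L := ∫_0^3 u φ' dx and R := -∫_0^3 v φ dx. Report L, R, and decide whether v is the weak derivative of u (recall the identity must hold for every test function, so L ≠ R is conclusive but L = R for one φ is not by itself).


LHS = -6/π, RHS = -6/π. Yes, v = u' weakly.

u(x) = x + 2, classical derivative u'(x) = 1.
φ(x) = sin(πx/3), so φ'(x) = π*cos(π*x/3)/3.
Note φ(0) = φ(3) = 0, so the boundary term u·φ vanishes.
LHS = ∫_0^3 u(x) φ'(x) dx = ∫_0^3 (π*x*cos(π*x/3)/3 + 2*π*cos(π*x/3)/3) dx. Term by term:
  ∫_0^3 2*π*cos(π*x/3)/3 dx = 0;  ∫_0^3 π*x*cos(π*x/3)/3 dx = -6/π.
Sum: 0 − 6/π = -6/π.
So LHS = -6/π.
∫_0^3 v(x) φ(x) dx = ∫_0^3 (sin(π*x/3)) dx. Term by term:
  ∫_0^3 sin(π*x/3) dx = 6/π.
So RHS = -∫_0^3 v(x) φ(x) dx = -6/π.
LHS = RHS, so the identity holds for this test φ.
Moreover u is smooth here and v(x) = u'(x) = 1 pointwise, so the identity holds for every test function. Hence v is the weak derivative of u.
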